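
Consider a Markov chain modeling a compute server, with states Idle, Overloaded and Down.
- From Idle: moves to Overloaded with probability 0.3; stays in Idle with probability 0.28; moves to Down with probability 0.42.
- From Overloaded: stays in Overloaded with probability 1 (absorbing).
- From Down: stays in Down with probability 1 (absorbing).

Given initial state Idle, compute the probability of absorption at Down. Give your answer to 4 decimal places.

Let h(s) be the probability of absorption at Down starting from transient state s. Then h(Down) = 1 and h(Overloaded) = 0. By first-step analysis:
h(Idle) = 0.28·h(Idle) + 0.3·0 + 0.42·1
Solving: h(Idle) = 0.5833.
Starting from Idle, the probability is 0.5833.

0.5833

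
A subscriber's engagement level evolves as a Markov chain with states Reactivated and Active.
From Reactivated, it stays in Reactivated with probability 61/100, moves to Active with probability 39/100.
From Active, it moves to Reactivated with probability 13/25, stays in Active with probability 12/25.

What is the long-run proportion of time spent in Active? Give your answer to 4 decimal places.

0.4286

Let the stationary distribution be π with π = πP and π_1 + π_2 = 1.
π_1 = 0.61·π_1 + 0.52·π_2
Solving with the normalization constraint gives π = (0.5714, 0.4286).
So the stationary probability of Active is 0.4286.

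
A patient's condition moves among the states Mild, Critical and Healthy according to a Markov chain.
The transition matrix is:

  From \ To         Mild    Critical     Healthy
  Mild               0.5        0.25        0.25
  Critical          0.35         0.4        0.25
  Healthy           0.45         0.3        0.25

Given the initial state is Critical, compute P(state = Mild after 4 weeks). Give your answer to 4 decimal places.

Propagate the distribution vector 4 weeks from Critical.
After 0 weeks: (0.0000, 1.0000, 0.0000)
After 1 week: (0.3500, 0.4000, 0.2500)
After 2 weeks: (0.4275, 0.3225, 0.2500)
After 3 weeks: (0.4391, 0.3109, 0.2500)
After 4 weeks: (0.4409, 0.3091, 0.2500)
P(in Mild after 4 weeks) = 0.4409

0.4409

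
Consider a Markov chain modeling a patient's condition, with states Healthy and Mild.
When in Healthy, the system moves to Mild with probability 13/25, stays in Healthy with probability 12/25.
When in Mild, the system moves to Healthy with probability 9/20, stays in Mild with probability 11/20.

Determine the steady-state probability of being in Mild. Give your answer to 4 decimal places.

Let the stationary distribution be π with π = πP and π_1 + π_2 = 1.
π_1 = 0.48·π_1 + 0.45·π_2
Solving with the normalization constraint gives π = (0.4639, 0.5361).
So the stationary probability of Mild is 0.5361.

0.5361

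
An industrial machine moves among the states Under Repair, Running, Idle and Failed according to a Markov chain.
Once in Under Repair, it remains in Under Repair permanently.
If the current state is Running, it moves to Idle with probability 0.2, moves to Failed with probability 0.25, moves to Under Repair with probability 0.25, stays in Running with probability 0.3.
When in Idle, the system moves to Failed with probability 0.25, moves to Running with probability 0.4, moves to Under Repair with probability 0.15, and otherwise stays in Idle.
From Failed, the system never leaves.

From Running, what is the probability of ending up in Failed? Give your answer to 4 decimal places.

0.5208

Let h(s) be the probability of absorption at Failed starting from transient state s. Then h(Failed) = 1 and h(Under Repair) = 0. By first-step analysis:
h(Running) = 0.25·0 + 0.3·h(Running) + 0.2·h(Idle) + 0.25·1
h(Idle) = 0.15·0 + 0.4·h(Running) + 0.2·h(Idle) + 0.25·1
Solving: h(Running) = 0.5208, h(Idle) = 0.5729.
Starting from Running, the probability is 0.5208.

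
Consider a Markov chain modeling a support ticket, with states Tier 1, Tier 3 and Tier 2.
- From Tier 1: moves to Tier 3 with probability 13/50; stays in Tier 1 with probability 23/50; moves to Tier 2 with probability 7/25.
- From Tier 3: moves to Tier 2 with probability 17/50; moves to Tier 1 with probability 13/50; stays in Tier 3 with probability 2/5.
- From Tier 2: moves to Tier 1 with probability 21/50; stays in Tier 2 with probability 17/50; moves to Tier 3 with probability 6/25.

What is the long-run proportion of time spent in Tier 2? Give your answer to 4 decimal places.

0.3167

Let the stationary distribution be π with π = πP and π_1 + π_2 + π_3 = 1.
π_1 = 0.46·π_1 + 0.26·π_2 + 0.42·π_3
π_2 = 0.26·π_1 + 0.4·π_2 + 0.24·π_3
Solving with the normalization constraint gives π = (0.3883, 0.2950, 0.3167).
So the stationary probability of Tier 2 is 0.3167.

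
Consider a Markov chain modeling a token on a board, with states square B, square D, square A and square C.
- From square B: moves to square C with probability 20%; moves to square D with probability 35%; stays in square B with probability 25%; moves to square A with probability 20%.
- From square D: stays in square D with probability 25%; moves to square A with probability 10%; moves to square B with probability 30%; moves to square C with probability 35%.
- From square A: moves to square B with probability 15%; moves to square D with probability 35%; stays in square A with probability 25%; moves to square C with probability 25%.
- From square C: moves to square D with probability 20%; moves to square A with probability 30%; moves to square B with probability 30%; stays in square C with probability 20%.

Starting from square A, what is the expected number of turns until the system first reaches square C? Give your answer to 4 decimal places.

3.6923

Let t(s) be the expected number of turns to first reach square C from state s, with t(square C) = 0. Conditioning on the first turn:
t(square B) = 1 + 0.25·t(square B) + 0.35·t(square D) + 0.2·t(square A)
t(square D) = 1 + 0.3·t(square B) + 0.25·t(square D) + 0.1·t(square A)
t(square A) = 1 + 0.15·t(square B) + 0.35·t(square D) + 0.25·t(square A)
Solving: t(square B) = 3.8974, t(square D) = 3.3846, t(square A) = 3.6923.
Expected turns from square A to square C: 3.6923.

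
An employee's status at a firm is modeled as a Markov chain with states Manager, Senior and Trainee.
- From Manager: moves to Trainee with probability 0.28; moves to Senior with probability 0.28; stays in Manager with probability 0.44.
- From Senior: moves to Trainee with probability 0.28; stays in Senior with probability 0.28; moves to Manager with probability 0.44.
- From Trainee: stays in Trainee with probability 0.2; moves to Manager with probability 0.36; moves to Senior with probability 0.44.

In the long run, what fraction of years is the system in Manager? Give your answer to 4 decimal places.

0.4193

Let the stationary distribution be π with π = πP and π_1 + π_2 + π_3 = 1.
π_1 = 0.44·π_1 + 0.44·π_2 + 0.36·π_3
π_2 = 0.28·π_1 + 0.28·π_2 + 0.44·π_3
Solving with the normalization constraint gives π = (0.4193, 0.3215, 0.2593).
So the stationary probability of Manager is 0.4193.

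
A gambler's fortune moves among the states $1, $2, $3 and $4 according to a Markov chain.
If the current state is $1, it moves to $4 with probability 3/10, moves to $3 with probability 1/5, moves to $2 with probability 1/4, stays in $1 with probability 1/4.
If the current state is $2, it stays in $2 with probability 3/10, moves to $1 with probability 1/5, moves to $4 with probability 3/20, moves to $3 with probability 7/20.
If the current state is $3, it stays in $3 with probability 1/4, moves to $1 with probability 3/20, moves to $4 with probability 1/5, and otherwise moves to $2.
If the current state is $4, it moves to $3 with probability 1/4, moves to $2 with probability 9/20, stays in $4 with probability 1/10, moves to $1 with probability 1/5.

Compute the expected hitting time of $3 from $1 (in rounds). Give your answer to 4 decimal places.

3.8951

Let t(s) be the expected number of rounds to first reach $3 from state s, with t($3) = 0. Conditioning on the first round:
t($1) = 1 + 0.25·t($1) + 0.25·t($2) + 0.3·t($4)
t($2) = 1 + 0.2·t($1) + 0.3·t($2) + 0.15·t($4)
t($4) = 1 + 0.2·t($1) + 0.45·t($2) + 0.1·t($4)
Solving: t($1) = 3.8951, t($2) = 3.3208, t($4) = 3.6371.
Expected rounds from $1 to $3: 3.8951.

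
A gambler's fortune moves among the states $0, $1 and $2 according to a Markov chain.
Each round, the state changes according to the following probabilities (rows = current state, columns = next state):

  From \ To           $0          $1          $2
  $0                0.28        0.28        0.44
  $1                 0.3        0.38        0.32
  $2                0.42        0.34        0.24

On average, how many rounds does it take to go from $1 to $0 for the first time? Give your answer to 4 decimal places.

2.9801

Let t(s) be the expected number of rounds to first reach $0 from state s, with t($0) = 0. Conditioning on the first round:
t($1) = 1 + 0.38·t($1) + 0.32·t($2)
t($2) = 1 + 0.34·t($1) + 0.24·t($2)
Solving: t($1) = 2.9801, t($2) = 2.6490.
Expected rounds from $1 to $0: 2.9801.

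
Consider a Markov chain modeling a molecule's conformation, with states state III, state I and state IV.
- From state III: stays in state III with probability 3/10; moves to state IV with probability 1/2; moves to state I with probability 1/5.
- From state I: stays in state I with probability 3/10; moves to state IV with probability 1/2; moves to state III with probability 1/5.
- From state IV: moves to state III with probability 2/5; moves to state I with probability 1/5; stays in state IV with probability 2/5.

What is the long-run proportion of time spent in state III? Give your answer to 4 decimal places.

Let the stationary distribution be π with π = πP and π_1 + π_2 + π_3 = 1.
π_1 = 0.3·π_1 + 0.2·π_2 + 0.4·π_3
π_2 = 0.2·π_1 + 0.3·π_2 + 0.2·π_3
Solving with the normalization constraint gives π = (0.3232, 0.2222, 0.4545).
So the stationary probability of state III is 0.3232.

0.3232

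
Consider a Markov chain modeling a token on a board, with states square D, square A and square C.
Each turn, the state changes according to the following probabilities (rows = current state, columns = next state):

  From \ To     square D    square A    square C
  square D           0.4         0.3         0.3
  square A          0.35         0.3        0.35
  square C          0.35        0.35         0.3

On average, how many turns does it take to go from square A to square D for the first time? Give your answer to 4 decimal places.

Let t(s) be the expected number of turns to first reach square D from state s, with t(square D) = 0. Conditioning on the first turn:
t(square A) = 1 + 0.3·t(square A) + 0.35·t(square C)
t(square C) = 1 + 0.35·t(square A) + 0.3·t(square C)
Solving: t(square A) = 2.8571, t(square C) = 2.8571.
Expected turns from square A to square D: 2.8571.

2.8571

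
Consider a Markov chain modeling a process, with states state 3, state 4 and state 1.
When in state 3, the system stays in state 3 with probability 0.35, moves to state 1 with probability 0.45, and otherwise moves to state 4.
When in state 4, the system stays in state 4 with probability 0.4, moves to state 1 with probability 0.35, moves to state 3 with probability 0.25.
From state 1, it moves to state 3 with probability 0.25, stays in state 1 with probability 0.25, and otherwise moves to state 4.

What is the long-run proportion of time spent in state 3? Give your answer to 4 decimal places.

Let the stationary distribution be π with π = πP and π_1 + π_2 + π_3 = 1.
π_1 = 0.35·π_1 + 0.25·π_2 + 0.25·π_3
π_2 = 0.2·π_1 + 0.4·π_2 + 0.5·π_3
Solving with the normalization constraint gives π = (0.2778, 0.3788, 0.3434).
So the stationary probability of state 3 is 0.2778.

0.2778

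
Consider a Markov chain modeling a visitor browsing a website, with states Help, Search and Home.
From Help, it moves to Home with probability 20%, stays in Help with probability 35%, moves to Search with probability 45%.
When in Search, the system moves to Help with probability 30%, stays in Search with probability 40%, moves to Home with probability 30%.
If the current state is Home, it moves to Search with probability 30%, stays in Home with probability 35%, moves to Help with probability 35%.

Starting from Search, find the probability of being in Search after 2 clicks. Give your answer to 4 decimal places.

Sum over the intermediate state after 1 click:
P = P(Search→Help)·P(Help→Search) + P(Search→Search)·P(Search→Search) + P(Search→Home)·P(Home→Search)
  = 0.3×0.45 + 0.4×0.4 + 0.3×0.3
  = 0.1350 + 0.1600 + 0.0900 = 0.3850

0.3850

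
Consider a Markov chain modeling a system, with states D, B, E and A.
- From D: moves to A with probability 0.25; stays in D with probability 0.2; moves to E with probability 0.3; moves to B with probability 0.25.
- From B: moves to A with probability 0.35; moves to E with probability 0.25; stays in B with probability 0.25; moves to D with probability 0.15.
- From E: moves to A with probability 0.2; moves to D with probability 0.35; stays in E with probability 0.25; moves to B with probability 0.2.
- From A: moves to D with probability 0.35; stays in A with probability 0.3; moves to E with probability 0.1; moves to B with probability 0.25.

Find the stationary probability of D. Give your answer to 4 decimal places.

Let the stationary distribution be π with π = πP and π_1 + π_2 + π_3 + π_4 = 1.
π_1 = 0.2·π_1 + 0.15·π_2 + 0.35·π_3 + 0.35·π_4
π_2 = 0.25·π_1 + 0.25·π_2 + 0.2·π_3 + 0.25·π_4
π_3 = 0.3·π_1 + 0.25·π_2 + 0.25·π_3 + 0.1·π_4
Solving with the normalization constraint gives π = (0.2628, 0.2389, 0.2216, 0.2766).
So the stationary probability of D is 0.2628.

0.2628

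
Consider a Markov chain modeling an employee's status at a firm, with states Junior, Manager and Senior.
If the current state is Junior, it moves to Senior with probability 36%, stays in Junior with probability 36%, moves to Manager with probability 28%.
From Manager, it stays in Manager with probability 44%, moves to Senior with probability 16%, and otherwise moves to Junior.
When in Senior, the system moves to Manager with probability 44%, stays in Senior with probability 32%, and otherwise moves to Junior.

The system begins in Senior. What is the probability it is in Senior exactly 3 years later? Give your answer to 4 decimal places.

0.2693

Propagate the distribution vector 3 years from Senior.
After 0 years: (0.0000, 0.0000, 1.0000)
After 1 year: (0.2400, 0.4400, 0.3200)
After 2 years: (0.3392, 0.4016, 0.2592)
After 3 years: (0.3450, 0.3857, 0.2693)
P(in Senior after 3 years) = 0.2693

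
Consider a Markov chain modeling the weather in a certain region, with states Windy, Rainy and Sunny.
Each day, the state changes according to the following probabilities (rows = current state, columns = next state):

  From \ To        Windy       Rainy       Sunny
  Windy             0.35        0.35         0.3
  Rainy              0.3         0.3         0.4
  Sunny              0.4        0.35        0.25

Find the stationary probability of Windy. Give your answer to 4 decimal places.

Let the stationary distribution be π with π = πP and π_1 + π_2 + π_3 = 1.
π_1 = 0.35·π_1 + 0.3·π_2 + 0.4·π_3
π_2 = 0.35·π_1 + 0.3·π_2 + 0.35·π_3
Solving with the normalization constraint gives π = (0.3492, 0.3333, 0.3175).
So the stationary probability of Windy is 0.3492.

0.3492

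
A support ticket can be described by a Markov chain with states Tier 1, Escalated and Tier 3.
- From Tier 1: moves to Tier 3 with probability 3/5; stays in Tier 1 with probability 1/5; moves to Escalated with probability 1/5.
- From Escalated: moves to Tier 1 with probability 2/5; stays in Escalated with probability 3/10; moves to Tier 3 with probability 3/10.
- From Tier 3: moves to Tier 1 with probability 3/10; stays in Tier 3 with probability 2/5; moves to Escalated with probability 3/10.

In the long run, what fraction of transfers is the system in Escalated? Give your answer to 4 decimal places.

Let the stationary distribution be π with π = πP and π_1 + π_2 + π_3 = 1.
π_1 = 0.2·π_1 + 0.4·π_2 + 0.3·π_3
π_2 = 0.2·π_1 + 0.3·π_2 + 0.3·π_3
Solving with the normalization constraint gives π = (0.2973, 0.2703, 0.4324).
So the stationary probability of Escalated is 0.2703.

0.2703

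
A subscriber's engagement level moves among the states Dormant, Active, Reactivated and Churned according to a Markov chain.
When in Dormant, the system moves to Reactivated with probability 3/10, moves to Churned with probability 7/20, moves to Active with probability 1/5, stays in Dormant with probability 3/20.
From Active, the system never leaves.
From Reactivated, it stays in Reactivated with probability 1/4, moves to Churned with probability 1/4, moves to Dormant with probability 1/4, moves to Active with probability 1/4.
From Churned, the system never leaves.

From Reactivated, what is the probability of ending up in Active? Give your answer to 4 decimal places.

0.4667

Let h(s) be the probability of absorption at Active starting from transient state s. Then h(Active) = 1 and h(Churned) = 0. By first-step analysis:
h(Dormant) = 0.15·h(Dormant) + 0.2·1 + 0.3·h(Reactivated) + 0.35·0
h(Reactivated) = 0.25·h(Dormant) + 0.25·1 + 0.25·h(Reactivated) + 0.25·0
Solving: h(Dormant) = 0.4000, h(Reactivated) = 0.4667.
Starting from Reactivated, the probability is 0.4667.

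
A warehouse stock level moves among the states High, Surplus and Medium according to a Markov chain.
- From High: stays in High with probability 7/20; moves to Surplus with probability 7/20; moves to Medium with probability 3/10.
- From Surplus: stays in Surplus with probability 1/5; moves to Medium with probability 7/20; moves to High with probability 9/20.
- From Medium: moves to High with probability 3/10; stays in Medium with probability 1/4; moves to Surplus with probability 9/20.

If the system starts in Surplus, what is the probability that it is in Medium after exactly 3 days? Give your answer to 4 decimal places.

0.3031

Propagate the distribution vector 3 days from Surplus.
After 0 days: (0.0000, 1.0000, 0.0000)
After 1 day: (0.4500, 0.2000, 0.3500)
After 2 days: (0.3525, 0.3550, 0.2925)
After 3 days: (0.3709, 0.3260, 0.3031)
P(in Medium after 3 days) = 0.3031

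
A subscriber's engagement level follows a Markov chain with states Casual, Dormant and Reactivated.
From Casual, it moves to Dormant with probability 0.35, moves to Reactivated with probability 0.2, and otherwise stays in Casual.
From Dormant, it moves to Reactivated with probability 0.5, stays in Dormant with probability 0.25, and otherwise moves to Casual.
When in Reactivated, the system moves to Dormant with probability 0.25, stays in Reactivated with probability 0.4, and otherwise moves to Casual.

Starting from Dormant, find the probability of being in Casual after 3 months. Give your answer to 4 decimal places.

Propagate the distribution vector 3 months from Dormant.
After 0 months: (0.0000, 1.0000, 0.0000)
After 1 month: (0.2500, 0.2500, 0.5000)
After 2 months: (0.3500, 0.2750, 0.3750)
After 3 months: (0.3575, 0.2850, 0.3575)
P(in Casual after 3 months) = 0.3575

0.3575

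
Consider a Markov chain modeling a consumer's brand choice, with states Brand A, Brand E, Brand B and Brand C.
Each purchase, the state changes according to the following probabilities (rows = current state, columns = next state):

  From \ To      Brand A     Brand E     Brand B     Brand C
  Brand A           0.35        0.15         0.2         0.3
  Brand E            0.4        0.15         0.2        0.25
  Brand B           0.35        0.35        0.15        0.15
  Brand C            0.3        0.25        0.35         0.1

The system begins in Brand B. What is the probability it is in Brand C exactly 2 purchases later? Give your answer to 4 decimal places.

0.2300

Propagate the distribution vector 2 purchases from Brand B.
After 0 purchases: (0.0000, 0.0000, 1.0000, 0.0000)
After 1 purchase: (0.3500, 0.3500, 0.1500, 0.1500)
After 2 purchases: (0.3600, 0.1950, 0.2150, 0.2300)
P(in Brand C after 2 purchases) = 0.2300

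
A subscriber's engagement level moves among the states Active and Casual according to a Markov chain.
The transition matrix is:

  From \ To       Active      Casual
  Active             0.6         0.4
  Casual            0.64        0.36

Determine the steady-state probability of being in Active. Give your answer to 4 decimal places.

0.6154

Let the stationary distribution be π with π = πP and π_1 + π_2 = 1.
π_1 = 0.6·π_1 + 0.64·π_2
Solving with the normalization constraint gives π = (0.6154, 0.3846).
So the stationary probability of Active is 0.6154.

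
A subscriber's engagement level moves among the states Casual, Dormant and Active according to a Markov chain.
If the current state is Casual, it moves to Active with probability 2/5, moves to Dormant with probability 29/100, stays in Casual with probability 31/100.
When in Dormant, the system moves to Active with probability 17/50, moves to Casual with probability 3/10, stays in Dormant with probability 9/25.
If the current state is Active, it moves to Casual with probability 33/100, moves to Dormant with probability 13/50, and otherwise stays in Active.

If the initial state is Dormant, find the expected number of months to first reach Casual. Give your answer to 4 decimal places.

Let t(s) be the expected number of months to first reach Casual from state s, with t(Casual) = 0. Conditioning on the first month:
t(Dormant) = 1 + 0.36·t(Dormant) + 0.34·t(Active)
t(Active) = 1 + 0.26·t(Dormant) + 0.41·t(Active)
Solving: t(Dormant) = 3.2158, t(Active) = 3.1120.
Expected months from Dormant to Casual: 3.2158.

3.2158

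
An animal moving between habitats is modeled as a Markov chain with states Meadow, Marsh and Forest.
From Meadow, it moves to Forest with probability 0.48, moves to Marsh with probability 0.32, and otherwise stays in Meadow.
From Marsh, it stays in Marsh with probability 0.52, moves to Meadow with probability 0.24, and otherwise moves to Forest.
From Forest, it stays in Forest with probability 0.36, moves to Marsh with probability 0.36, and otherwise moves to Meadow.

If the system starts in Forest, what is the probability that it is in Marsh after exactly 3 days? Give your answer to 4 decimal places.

0.4153

Propagate the distribution vector 3 days from Forest.
After 0 days: (0.0000, 0.0000, 1.0000)
After 1 day: (0.2800, 0.3600, 0.3600)
After 2 days: (0.2432, 0.4064, 0.3504)
After 3 days: (0.2443, 0.4153, 0.3404)
P(in Marsh after 3 days) = 0.4153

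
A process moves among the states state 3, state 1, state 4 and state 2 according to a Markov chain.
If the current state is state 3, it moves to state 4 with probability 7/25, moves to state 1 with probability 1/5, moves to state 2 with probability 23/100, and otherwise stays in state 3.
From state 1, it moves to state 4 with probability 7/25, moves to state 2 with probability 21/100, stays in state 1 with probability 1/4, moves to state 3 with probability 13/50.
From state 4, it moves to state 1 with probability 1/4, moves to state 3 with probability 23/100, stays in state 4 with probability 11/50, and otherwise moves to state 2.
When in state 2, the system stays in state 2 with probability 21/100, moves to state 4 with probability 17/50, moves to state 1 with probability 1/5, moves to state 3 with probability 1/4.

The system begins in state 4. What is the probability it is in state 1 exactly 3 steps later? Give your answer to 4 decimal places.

0.2254

Propagate the distribution vector 3 steps from state 4.
After 0 steps: (0.0000, 0.0000, 1.0000, 0.0000)
After 1 step: (0.2300, 0.2500, 0.2200, 0.3000)
After 2 steps: (0.2573, 0.2235, 0.2848, 0.2344)
After 3 steps: (0.2568, 0.2254, 0.2770, 0.2408)
P(in state 1 after 3 steps) = 0.2254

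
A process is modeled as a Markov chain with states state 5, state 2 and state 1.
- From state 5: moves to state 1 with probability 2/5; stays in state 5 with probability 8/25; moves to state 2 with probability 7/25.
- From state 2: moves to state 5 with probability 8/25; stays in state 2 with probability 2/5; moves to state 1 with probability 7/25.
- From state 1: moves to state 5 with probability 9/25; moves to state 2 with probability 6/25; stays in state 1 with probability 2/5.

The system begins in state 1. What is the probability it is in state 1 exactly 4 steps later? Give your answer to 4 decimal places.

0.3640

Propagate the distribution vector 4 steps from state 1.
After 0 steps: (0.0000, 0.0000, 1.0000)
After 1 step: (0.3600, 0.2400, 0.4000)
After 2 steps: (0.3360, 0.2928, 0.3712)
After 3 steps: (0.3348, 0.3003, 0.3649)
After 4 steps: (0.3346, 0.3014, 0.3640)
P(in state 1 after 4 steps) = 0.3640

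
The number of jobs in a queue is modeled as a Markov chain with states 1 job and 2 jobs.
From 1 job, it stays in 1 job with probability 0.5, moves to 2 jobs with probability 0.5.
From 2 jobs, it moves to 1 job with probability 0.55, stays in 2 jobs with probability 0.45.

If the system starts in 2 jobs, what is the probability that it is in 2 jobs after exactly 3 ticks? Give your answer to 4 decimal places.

Propagate the distribution vector 3 ticks from 2 jobs.
After 0 ticks: (0.0000, 1.0000)
After 1 tick: (0.5500, 0.4500)
After 2 ticks: (0.5225, 0.4775)
After 3 ticks: (0.5239, 0.4761)
P(in 2 jobs after 3 ticks) = 0.4761

0.4761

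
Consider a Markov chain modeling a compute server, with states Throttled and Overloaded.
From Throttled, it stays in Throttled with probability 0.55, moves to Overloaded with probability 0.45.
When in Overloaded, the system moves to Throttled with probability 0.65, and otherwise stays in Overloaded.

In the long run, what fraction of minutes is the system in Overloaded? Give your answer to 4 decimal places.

0.4091

Let the stationary distribution be π with π = πP and π_1 + π_2 = 1.
π_1 = 0.55·π_1 + 0.65·π_2
Solving with the normalization constraint gives π = (0.5909, 0.4091).
So the stationary probability of Overloaded is 0.4091.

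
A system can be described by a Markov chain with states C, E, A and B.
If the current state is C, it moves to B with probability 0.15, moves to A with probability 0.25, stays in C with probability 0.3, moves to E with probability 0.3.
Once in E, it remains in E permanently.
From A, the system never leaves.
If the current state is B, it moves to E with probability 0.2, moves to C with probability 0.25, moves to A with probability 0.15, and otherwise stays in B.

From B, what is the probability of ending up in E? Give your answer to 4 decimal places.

0.5621

Let h(s) be the probability of absorption at E starting from transient state s. Then h(E) = 1 and h(A) = 0. By first-step analysis:
h(C) = 0.3·h(C) + 0.3·1 + 0.25·0 + 0.15·h(B)
h(B) = 0.25·h(C) + 0.2·1 + 0.15·0 + 0.4·h(B)
Solving: h(C) = 0.5490, h(B) = 0.5621.
Starting from B, the probability is 0.5621.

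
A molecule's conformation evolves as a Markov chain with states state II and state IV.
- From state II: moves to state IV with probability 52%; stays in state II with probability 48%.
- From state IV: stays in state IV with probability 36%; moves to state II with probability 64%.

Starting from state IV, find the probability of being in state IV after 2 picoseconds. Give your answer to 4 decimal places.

Sum over the intermediate state after 1 picosecond:
P = P(state IV→state II)·P(state II→state IV) + P(state IV→state IV)·P(state IV→state IV)
  = 0.64×0.52 + 0.36×0.36
  = 0.3328 + 0.1296 = 0.4624

0.4624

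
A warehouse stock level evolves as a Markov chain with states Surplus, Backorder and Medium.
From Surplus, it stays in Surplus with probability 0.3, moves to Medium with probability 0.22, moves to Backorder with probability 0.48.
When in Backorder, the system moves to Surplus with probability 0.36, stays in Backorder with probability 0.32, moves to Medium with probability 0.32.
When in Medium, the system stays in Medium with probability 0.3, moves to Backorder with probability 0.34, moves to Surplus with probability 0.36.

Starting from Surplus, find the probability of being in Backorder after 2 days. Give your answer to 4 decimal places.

Sum over the intermediate state after 1 day:
P = P(Surplus→Surplus)·P(Surplus→Backorder) + P(Surplus→Backorder)·P(Backorder→Backorder) + P(Surplus→Medium)·P(Medium→Backorder)
  = 0.3×0.48 + 0.48×0.32 + 0.22×0.34
  = 0.1440 + 0.1536 + 0.0748 = 0.3724

0.3724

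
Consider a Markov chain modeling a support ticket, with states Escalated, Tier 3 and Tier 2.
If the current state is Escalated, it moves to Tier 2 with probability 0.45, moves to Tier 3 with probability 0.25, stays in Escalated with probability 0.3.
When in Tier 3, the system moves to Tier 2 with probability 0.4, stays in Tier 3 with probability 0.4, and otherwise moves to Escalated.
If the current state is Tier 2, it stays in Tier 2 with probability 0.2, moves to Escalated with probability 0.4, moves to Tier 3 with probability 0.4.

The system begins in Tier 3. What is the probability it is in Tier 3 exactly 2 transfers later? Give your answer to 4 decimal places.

Sum over the intermediate state after 1 transfer:
P = P(Tier 3→Escalated)·P(Escalated→Tier 3) + P(Tier 3→Tier 3)·P(Tier 3→Tier 3) + P(Tier 3→Tier 2)·P(Tier 2→Tier 3)
  = 0.2×0.25 + 0.4×0.4 + 0.4×0.4
  = 0.0500 + 0.1600 + 0.1600 = 0.3700

0.3700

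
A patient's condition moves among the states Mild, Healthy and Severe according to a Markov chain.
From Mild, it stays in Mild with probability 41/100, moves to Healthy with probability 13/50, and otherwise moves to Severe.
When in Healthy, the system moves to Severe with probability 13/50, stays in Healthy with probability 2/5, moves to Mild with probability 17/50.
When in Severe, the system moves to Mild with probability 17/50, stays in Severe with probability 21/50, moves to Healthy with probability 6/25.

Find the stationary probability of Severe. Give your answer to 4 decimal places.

0.3400

Let the stationary distribution be π with π = πP and π_1 + π_2 + π_3 = 1.
π_1 = 0.41·π_1 + 0.34·π_2 + 0.34·π_3
π_2 = 0.26·π_1 + 0.4·π_2 + 0.24·π_3
Solving with the normalization constraint gives π = (0.3656, 0.2944, 0.3400).
So the stationary probability of Severe is 0.3400.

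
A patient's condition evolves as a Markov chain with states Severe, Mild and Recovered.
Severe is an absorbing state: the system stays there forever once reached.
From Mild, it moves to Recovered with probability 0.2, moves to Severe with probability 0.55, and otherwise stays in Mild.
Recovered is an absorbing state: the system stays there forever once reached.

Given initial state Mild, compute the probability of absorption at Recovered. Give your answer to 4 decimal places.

0.2667

Let h(s) be the probability of absorption at Recovered starting from transient state s. Then h(Recovered) = 1 and h(Severe) = 0. By first-step analysis:
h(Mild) = 0.55·0 + 0.25·h(Mild) + 0.2·1
Solving: h(Mild) = 0.2667.
Starting from Mild, the probability is 0.2667.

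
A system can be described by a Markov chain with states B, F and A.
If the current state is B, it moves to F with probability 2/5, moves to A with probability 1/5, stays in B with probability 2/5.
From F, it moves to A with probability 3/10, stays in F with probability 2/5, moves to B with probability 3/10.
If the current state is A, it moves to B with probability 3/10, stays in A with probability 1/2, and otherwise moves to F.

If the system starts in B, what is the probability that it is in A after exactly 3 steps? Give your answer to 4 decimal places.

Propagate the distribution vector 3 steps from B.
After 0 steps: (1.0000, 0.0000, 0.0000)
After 1 step: (0.4000, 0.4000, 0.2000)
After 2 steps: (0.3400, 0.3600, 0.3000)
After 3 steps: (0.3340, 0.3400, 0.3260)
P(in A after 3 steps) = 0.3260

0.3260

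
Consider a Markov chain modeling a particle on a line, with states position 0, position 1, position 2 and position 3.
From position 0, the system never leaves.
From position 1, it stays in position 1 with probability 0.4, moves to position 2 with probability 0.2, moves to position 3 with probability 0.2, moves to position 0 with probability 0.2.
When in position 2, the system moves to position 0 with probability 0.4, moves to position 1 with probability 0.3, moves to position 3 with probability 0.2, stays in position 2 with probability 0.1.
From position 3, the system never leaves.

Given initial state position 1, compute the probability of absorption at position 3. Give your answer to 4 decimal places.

Let h(s) be the probability of absorption at position 3 starting from transient state s. Then h(position 3) = 1 and h(position 0) = 0. By first-step analysis:
h(position 1) = 0.2·0 + 0.4·h(position 1) + 0.2·h(position 2) + 0.2·1
h(position 2) = 0.4·0 + 0.3·h(position 1) + 0.1·h(position 2) + 0.2·1
Solving: h(position 1) = 0.4583, h(position 2) = 0.3750.
Starting from position 1, the probability is 0.4583.

0.4583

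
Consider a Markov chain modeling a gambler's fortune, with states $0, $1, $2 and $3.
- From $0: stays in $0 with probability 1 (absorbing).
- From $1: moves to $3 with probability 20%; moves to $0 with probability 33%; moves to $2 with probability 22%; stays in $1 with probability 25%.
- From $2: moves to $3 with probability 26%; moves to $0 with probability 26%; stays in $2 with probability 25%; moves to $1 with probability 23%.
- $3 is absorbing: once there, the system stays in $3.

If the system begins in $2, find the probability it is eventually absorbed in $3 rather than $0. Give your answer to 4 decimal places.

0.4708

Let h(s) be the probability of absorption at $3 starting from transient state s. Then h($3) = 1 and h($0) = 0. By first-step analysis:
h($1) = 0.33·0 + 0.25·h($1) + 0.22·h($2) + 0.2·1
h($2) = 0.26·0 + 0.23·h($1) + 0.25·h($2) + 0.26·1
Solving: h($1) = 0.4048, h($2) = 0.4708.
Starting from $2, the probability is 0.4708.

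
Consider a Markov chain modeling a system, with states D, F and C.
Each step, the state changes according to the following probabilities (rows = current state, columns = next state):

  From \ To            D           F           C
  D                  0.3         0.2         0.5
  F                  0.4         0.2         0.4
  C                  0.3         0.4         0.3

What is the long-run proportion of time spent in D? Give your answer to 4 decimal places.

0.3279

Let the stationary distribution be π with π = πP and π_1 + π_2 + π_3 = 1.
π_1 = 0.3·π_1 + 0.4·π_2 + 0.3·π_3
π_2 = 0.2·π_1 + 0.2·π_2 + 0.4·π_3
Solving with the normalization constraint gives π = (0.3279, 0.2787, 0.3934).
So the stationary probability of D is 0.3279.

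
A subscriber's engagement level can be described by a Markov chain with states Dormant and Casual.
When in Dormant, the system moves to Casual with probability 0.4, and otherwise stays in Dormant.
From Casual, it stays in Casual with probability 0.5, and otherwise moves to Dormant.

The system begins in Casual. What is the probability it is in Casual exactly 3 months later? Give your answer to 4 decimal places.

0.4450

Propagate the distribution vector 3 months from Casual.
After 0 months: (0.0000, 1.0000)
After 1 month: (0.5000, 0.5000)
After 2 months: (0.5500, 0.4500)
After 3 months: (0.5550, 0.4450)
P(in Casual after 3 months) = 0.4450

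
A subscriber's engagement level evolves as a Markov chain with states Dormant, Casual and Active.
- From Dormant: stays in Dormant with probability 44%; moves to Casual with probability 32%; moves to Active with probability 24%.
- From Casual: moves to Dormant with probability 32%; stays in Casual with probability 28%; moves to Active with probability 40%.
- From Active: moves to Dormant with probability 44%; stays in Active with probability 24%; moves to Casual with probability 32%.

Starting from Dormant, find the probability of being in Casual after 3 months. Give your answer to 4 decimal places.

Propagate the distribution vector 3 months from Dormant.
After 0 months: (1.0000, 0.0000, 0.0000)
After 1 month: (0.4400, 0.3200, 0.2400)
After 2 months: (0.4016, 0.3072, 0.2912)
After 3 months: (0.4031, 0.3077, 0.2892)
P(in Casual after 3 months) = 0.3077

0.3077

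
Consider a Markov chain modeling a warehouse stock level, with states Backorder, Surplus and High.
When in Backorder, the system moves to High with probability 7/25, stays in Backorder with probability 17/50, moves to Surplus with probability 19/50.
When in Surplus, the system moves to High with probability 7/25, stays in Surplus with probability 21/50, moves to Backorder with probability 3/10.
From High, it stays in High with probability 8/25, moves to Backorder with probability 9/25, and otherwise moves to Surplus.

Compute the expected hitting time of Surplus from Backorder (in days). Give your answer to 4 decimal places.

Let t(s) be the expected number of days to first reach Surplus from state s, with t(Surplus) = 0. Conditioning on the first day:
t(Backorder) = 1 + 0.34·t(Backorder) + 0.28·t(High)
t(High) = 1 + 0.36·t(Backorder) + 0.32·t(High)
Solving: t(Backorder) = 2.7586, t(High) = 2.9310.
Expected days from Backorder to Surplus: 2.7586.

2.7586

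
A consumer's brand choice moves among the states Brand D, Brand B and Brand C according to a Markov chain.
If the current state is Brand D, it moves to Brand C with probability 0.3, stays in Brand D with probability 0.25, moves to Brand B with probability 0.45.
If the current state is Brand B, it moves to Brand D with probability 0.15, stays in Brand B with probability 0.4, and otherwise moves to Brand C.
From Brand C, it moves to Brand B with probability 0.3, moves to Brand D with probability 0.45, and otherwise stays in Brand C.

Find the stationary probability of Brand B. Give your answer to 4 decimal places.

0.3800

Let the stationary distribution be π with π = πP and π_1 + π_2 + π_3 = 1.
π_1 = 0.25·π_1 + 0.15·π_2 + 0.45·π_3
π_2 = 0.45·π_1 + 0.4·π_2 + 0.3·π_3
Solving with the normalization constraint gives π = (0.2800, 0.3800, 0.3400).
So the stationary probability of Brand B is 0.3800.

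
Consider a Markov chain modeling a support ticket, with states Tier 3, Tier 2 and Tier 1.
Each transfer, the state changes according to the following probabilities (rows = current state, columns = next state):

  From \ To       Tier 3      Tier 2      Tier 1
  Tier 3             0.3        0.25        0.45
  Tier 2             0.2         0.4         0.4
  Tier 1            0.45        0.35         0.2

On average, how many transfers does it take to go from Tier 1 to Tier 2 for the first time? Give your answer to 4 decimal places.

3.2168

Let t(s) be the expected number of transfers to first reach Tier 2 from state s, with t(Tier 2) = 0. Conditioning on the first transfer:
t(Tier 3) = 1 + 0.3·t(Tier 3) + 0.45·t(Tier 1)
t(Tier 1) = 1 + 0.45·t(Tier 3) + 0.2·t(Tier 1)
Solving: t(Tier 3) = 3.4965, t(Tier 1) = 3.2168.
Expected transfers from Tier 1 to Tier 2: 3.2168.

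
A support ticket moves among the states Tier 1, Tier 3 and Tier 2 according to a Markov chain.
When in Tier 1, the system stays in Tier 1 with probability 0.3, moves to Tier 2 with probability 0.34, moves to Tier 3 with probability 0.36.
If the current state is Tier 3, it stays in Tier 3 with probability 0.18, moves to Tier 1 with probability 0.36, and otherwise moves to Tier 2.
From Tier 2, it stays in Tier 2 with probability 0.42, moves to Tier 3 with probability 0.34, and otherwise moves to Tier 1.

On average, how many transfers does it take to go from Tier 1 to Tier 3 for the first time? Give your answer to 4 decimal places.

2.8360

Let t(s) be the expected number of transfers to first reach Tier 3 from state s, with t(Tier 3) = 0. Conditioning on the first transfer:
t(Tier 1) = 1 + 0.3·t(Tier 1) + 0.34·t(Tier 2)
t(Tier 2) = 1 + 0.24·t(Tier 1) + 0.42·t(Tier 2)
Solving: t(Tier 1) = 2.8360, t(Tier 2) = 2.8977.
Expected transfers from Tier 1 to Tier 3: 2.8360.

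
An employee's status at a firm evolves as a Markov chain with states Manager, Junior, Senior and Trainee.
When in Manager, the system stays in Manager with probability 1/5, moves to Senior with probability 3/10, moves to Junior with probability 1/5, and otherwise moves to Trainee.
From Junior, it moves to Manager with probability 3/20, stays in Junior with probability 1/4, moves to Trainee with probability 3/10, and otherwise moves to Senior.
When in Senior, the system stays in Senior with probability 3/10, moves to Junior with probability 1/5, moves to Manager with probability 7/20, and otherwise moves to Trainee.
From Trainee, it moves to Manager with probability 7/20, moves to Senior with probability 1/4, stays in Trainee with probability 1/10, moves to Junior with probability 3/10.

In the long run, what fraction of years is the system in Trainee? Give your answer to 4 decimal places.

Let the stationary distribution be π with π = πP and π_1 + π_2 + π_3 + π_4 = 1.
π_1 = 0.2·π_1 + 0.15·π_2 + 0.35·π_3 + 0.35·π_4
π_2 = 0.2·π_1 + 0.25·π_2 + 0.2·π_3 + 0.3·π_4
π_3 = 0.3·π_1 + 0.3·π_2 + 0.3·π_3 + 0.25·π_4
Solving with the normalization constraint gives π = (0.2638, 0.2330, 0.2893, 0.2138).
So the stationary probability of Trainee is 0.2138.

0.2138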